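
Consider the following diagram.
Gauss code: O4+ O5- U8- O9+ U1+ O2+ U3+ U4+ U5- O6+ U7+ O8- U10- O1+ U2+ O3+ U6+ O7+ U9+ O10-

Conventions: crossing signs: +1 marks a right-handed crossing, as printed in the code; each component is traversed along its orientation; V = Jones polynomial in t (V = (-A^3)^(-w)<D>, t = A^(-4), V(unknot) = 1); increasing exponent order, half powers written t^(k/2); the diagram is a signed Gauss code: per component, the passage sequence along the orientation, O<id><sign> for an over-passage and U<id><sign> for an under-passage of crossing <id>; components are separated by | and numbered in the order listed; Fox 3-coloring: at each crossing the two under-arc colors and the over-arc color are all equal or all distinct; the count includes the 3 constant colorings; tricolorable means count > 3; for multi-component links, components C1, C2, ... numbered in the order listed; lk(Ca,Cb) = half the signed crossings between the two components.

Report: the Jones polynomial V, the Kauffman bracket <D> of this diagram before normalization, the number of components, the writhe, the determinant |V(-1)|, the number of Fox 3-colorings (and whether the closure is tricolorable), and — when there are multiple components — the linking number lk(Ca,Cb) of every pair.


Jones polynomial: V(t) = 1 - t + 2t^2 - 2t^3 + 3t^4 - 3t^5 + 2t^6 - 2t^7 + t^8
<D> = A^-20 - 2A^-16 + 2A^-12 - 3A^-8 + 3A^-4 - 2 + 2A^4 - A^8 + A^12; writhe +4
components 1, writhe +4 (10 crossings)
3-colorings: 3 of 3^10, det 17 — not tricolorable
note: w = +4 (over 10 crossings) is diagram-only; (-A^3)^(-4) removes it from V


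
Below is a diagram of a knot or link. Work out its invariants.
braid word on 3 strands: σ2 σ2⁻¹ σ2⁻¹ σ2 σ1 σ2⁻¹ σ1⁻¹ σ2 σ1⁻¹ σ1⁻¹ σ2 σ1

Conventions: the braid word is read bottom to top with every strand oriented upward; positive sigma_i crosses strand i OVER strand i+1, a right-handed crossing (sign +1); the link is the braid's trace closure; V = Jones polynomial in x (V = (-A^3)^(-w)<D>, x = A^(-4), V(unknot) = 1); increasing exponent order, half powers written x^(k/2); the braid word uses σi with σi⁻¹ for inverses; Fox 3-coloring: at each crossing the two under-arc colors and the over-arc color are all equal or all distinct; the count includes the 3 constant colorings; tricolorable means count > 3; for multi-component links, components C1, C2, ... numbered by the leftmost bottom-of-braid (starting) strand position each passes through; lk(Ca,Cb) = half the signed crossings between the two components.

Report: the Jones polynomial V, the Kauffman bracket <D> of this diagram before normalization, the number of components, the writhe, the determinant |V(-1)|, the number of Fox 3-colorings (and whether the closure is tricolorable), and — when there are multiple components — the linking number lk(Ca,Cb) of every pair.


V(x) = -x^-3 + x^-2 - x^-1 + 3 - x + x^2 - x^3
bracket: -A^-12 + A^-8 - A^-4 + 3 - A^4 + A^8 - A^12, w = 0
1 component, writhe 0, over 12 crossings
det 9, colorings 27 of 3^12 — tricolorable
observation: w = 0 shifts under R1 moves; the (-A^3)^(0) factor cancels that in V


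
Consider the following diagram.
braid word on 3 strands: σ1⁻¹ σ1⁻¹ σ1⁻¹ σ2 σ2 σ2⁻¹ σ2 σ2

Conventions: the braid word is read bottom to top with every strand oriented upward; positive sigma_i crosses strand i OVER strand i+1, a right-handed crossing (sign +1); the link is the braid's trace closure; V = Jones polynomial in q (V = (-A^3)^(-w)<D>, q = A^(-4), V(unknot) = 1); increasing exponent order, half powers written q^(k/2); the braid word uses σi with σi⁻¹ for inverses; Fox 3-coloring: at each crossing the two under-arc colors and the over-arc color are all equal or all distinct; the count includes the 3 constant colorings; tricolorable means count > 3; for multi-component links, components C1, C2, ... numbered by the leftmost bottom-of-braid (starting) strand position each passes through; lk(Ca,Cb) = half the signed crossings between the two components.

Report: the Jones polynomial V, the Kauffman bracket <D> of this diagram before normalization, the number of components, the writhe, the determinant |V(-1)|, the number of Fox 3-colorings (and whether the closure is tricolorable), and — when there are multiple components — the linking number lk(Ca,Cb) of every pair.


V = -q^-3 + q^-2 - q^-1 + 3 - q + q^2 - q^3
<D> = -A^-12 + A^-8 - A^-4 + 3 - A^4 + A^8 - A^12 (w = 0)
1 component over 8 crossings, w = 0
27 Fox colorings among 3^8, |V(-1)| = 9: tricolorable
why: palindromic: swapping q for 1/q fixes V


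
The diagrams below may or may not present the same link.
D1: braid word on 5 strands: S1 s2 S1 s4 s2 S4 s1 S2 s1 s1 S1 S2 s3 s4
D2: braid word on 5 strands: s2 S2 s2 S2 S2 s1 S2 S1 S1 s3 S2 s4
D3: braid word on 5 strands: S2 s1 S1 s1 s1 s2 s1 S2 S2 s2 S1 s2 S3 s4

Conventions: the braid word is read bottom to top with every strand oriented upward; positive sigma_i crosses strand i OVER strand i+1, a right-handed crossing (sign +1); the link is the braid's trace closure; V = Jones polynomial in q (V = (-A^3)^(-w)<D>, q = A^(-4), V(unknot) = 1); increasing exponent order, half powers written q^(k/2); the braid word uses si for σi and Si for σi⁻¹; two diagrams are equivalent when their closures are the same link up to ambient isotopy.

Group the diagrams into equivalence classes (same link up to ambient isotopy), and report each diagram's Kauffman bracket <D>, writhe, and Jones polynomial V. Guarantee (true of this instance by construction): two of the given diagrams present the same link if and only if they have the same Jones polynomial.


equivalence classes: {D1} | {D2} | {D3}
D1 (bracket -A^-6 + A^-2 - A^2 + 3A^6 - A^10 + A^14 - A^18; 14 crossings at w = +2): V = -q^-3 + q^-2 - q^-1 + 3 - q + q^2 - q^3
D2 (bracket A^-2 - A^2 + 2A^6 - A^10 + A^14 - A^18; 12 crossings at w = -2): V = -q^-6 + q^-5 - q^-4 + 2q^-3 - q^-2 + q^-1
V(D3) = 1  [14 crossings, <D> = A^6, w = +2]
key observation: 3 values of V(q) split the 3 diagrams


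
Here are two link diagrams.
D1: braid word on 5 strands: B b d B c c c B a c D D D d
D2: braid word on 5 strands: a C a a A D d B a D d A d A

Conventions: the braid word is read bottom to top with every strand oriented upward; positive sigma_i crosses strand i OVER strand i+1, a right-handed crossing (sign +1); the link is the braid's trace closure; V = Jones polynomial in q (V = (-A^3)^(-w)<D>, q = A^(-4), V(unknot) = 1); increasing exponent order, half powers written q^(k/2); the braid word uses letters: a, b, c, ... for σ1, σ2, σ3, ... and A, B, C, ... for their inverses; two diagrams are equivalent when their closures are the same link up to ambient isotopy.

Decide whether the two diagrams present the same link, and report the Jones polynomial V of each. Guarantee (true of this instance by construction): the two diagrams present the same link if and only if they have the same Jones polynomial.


same link: no
V(D1) = q^-1 - 1 + 2q - 2q^2 + 2q^3 - 2q^4 + q^5  [14 crossings, <D> = A^-14 - 2A^-10 + 2A^-6 - 2A^-2 + 2A^2 - A^6 + A^10, w = +2]
D2 (bracket 1; 14 crossings at w = 0): V = 1
note: V(q) takes 2 values over 2 diagrams, fixing the grouping


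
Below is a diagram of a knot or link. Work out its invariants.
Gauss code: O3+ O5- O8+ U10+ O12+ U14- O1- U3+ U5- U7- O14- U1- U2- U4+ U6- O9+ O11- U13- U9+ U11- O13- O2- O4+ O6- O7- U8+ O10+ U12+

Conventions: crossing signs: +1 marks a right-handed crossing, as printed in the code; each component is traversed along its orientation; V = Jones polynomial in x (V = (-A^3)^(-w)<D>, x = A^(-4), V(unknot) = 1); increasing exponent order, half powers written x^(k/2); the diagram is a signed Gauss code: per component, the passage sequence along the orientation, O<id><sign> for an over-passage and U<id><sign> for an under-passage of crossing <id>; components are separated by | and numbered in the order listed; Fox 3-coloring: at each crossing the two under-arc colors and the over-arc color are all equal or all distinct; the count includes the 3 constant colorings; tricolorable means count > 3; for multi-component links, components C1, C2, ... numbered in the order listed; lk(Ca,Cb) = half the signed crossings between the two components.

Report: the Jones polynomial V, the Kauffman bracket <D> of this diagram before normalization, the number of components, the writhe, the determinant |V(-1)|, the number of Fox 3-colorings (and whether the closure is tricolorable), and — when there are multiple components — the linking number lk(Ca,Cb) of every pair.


V(x) = -x^-3 + x^-2 - x^-1 + 3 - x + x^2 - x^3
bracket: -A^-18 + A^-14 - A^-10 + 3A^-6 - A^-2 + A^2 - A^6, w = -2
1 component, writhe -2, over 14 crossings
det 9, colorings 27 of 3^14 — tricolorable
observation: palindromic: swapping x for 1/x fixes V


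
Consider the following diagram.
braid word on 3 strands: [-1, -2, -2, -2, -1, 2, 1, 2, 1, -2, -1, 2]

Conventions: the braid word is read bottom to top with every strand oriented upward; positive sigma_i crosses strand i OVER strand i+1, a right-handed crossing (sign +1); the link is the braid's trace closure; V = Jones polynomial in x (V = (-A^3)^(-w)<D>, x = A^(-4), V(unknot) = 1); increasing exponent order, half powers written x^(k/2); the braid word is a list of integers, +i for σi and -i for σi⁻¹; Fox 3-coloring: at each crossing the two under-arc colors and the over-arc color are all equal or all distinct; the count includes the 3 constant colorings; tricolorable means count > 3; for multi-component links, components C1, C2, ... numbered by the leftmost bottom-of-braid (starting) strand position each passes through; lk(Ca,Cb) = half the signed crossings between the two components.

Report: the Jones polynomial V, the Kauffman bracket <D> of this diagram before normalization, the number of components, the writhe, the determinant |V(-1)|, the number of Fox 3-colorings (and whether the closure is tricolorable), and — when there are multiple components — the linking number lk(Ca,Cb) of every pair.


V(x) = -x^-5 + x^-4 - x^-3 + 2x^-2 - x^-1 + 2 - x
bracket: -A^-10 + 2A^-6 - A^-2 + 2A^2 - A^6 + A^10 - A^14, w = -2
1 component, writhe -2, over 12 crossings
det 9, colorings 9 of 3^12 — tricolorable
observation: det 9 = |V(-1)|; divisible by 3, so tricolorable


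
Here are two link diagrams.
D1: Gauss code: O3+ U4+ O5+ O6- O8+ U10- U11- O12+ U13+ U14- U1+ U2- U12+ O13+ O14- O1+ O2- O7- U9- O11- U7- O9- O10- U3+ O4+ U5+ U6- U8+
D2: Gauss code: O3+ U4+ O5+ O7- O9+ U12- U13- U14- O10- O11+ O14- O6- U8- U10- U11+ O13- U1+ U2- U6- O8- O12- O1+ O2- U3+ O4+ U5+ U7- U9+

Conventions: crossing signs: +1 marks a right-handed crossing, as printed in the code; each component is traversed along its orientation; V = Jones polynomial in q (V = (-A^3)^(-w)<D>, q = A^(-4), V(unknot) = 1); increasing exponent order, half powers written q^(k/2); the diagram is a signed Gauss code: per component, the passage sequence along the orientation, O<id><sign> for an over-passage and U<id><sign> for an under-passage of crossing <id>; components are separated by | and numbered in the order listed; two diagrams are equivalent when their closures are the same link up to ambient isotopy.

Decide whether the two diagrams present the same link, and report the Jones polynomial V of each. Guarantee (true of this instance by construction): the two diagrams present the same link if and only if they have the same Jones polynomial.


equivalent: yes
V(D1) = -q^-3 + q^-2 - q^-1 + 3 - q + q^2 - q^3  (w 0, c 14, <D> = -A^-12 + A^-8 - A^-4 + 3 - A^4 + A^8 - A^12)
V(D2) = -q^-3 + q^-2 - q^-1 + 3 - q + q^2 - q^3  [14 crossings, <D> = -A^-18 + A^-14 - A^-10 + 3A^-6 - A^-2 + A^2 - A^6, w = -2]
key observation: one V(q) for all 2 diagrams — one class (guaranteed)


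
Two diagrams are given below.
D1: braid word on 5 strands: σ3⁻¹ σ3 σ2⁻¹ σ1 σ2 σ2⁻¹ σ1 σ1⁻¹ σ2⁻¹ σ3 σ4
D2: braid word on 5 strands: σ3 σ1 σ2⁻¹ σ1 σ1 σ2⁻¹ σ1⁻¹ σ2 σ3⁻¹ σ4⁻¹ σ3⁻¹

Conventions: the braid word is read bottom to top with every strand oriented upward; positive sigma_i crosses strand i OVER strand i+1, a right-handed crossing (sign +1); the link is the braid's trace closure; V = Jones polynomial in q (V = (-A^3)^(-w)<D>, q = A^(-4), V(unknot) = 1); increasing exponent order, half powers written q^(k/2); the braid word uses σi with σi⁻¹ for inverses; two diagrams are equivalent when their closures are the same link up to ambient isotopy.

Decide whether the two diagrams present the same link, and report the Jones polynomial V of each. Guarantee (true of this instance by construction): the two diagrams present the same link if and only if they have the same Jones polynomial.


same link: no
V(D1) = -q^(-5/2) - q^(-1/2)  [11 crossings, <D> = A^5 + A^13, w = +1]
V(D2) = -q^(-3/2) - 2q^(1/2) + q^(3/2) - q^(5/2) + q^(7/2)  (w -1, c 11, <D> = -A^-17 + A^-13 - A^-9 + 2A^-5 + A^3)
note: V(q) takes 2 values over 2 diagrams, fixing the grouping


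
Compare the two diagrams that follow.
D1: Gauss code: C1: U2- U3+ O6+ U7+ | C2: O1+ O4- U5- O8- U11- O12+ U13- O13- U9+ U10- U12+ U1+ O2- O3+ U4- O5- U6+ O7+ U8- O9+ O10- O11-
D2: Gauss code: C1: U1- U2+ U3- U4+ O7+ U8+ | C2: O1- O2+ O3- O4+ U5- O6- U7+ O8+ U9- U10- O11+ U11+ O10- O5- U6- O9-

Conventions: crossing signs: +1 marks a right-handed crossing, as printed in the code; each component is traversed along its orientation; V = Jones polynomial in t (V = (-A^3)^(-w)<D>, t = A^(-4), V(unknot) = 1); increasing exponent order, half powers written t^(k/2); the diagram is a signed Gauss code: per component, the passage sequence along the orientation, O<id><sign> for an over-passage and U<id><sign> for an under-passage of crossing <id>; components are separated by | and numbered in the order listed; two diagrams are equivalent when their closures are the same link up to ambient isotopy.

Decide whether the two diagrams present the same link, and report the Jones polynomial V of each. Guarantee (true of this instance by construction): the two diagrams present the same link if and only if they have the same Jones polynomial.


same link: yes
V(D1) = t^(-7/2) - t^(-5/2) + t^(-3/2) - 2t^(-1/2) - t^(3/2)  [13 crossings, <D> = A^-9 + 2A^-1 - A^3 + A^7 - A^11, w = -1]
V(D2) = t^(-7/2) - t^(-5/2) + t^(-3/2) - 2t^(-1/2) - t^(3/2)  (w -1, c 11, <D> = A^-9 + 2A^-1 - A^3 + A^7 - A^11)
note: one V(t) for all 2 diagrams — one class (guaranteed)


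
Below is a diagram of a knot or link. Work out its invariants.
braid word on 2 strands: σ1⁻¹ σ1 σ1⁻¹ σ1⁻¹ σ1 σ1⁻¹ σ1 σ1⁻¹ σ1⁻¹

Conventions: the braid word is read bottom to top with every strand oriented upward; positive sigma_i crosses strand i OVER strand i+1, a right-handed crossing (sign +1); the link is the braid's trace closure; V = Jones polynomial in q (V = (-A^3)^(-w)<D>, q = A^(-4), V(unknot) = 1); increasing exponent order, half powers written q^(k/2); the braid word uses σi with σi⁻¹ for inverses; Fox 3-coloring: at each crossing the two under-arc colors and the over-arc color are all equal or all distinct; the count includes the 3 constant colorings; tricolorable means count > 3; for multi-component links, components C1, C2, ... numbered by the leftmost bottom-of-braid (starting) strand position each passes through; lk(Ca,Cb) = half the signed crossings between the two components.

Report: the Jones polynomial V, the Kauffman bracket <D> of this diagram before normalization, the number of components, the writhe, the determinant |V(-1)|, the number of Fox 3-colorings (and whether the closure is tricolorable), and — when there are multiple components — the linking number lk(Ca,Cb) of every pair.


Jones polynomial: V(q) = -q^-4 + q^-3 + q^-1
<D> = -A^-5 - A^3 + A^7; writhe -3
components 1, writhe -3 (9 crossings)
3-colorings: 9 of 3^9, det 3 — tricolorable
note: V spans 3 powers of q: at least 3 crossings in any diagram


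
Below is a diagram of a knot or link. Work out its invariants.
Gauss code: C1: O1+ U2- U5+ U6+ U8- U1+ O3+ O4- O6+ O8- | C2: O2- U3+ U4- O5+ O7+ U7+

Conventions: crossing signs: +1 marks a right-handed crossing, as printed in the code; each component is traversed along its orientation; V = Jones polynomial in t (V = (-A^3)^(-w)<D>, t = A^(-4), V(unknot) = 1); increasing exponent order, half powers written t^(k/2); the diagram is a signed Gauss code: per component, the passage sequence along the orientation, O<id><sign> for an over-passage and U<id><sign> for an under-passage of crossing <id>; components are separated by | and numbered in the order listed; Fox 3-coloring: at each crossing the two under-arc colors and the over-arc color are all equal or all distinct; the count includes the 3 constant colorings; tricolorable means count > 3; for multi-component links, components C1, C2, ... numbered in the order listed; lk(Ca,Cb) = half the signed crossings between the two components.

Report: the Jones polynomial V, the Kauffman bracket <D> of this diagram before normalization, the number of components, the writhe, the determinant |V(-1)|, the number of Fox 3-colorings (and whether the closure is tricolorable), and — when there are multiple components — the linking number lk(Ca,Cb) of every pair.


V = -t^(-1/2) - t^(1/2)
<D> = -A^4 - A^8 (w = +2)
2 components over 8 crossings, w = +2
lk(C1,C2): 0
9 Fox colorings among 3^8, |V(-1)| = 0: tricolorable
why: w = +2 shifts under R1 moves; the (-A^3)^(-2) factor cancels that in V


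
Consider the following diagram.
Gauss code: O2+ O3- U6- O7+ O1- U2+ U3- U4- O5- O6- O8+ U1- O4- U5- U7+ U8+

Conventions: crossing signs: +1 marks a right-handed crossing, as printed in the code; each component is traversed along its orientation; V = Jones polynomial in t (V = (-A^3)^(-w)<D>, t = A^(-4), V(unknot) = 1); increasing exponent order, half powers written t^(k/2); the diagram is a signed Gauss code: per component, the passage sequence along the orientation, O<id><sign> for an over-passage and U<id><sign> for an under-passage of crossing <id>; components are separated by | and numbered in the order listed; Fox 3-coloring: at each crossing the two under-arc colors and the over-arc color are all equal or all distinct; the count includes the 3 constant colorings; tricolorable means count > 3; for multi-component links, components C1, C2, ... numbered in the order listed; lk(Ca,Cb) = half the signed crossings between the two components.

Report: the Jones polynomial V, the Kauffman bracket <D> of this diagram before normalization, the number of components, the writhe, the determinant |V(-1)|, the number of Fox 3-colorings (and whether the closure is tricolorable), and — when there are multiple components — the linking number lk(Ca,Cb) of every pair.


Jones polynomial: V(t) = -t^-4 + t^-3 + t^-1
<D> = A^-2 + A^6 - A^10; writhe -2
components 1, writhe -2 (8 crossings)
3-colorings: 9 of 3^8, det 3 — tricolorable
note: det 3 = |V(-1)|; divisible by 3, so tricolorable


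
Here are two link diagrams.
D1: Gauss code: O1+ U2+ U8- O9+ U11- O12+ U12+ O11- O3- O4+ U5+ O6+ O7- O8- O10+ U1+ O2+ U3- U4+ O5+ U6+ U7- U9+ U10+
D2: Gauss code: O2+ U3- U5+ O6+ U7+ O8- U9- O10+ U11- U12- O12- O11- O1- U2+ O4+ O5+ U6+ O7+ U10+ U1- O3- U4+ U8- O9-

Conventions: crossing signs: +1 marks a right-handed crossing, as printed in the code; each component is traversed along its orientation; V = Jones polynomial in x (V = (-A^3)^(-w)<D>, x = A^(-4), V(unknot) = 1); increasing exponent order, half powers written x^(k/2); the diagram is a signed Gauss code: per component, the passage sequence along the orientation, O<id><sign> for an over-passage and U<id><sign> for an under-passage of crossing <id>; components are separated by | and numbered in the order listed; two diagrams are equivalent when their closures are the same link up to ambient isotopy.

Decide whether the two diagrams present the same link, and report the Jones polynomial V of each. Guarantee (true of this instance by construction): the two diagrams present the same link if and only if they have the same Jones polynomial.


same link: no
V(D1) = x - x^2 + 2x^3 - x^4 + x^5 - x^6  [12 crossings, <D> = -A^-12 + A^-8 - A^-4 + 2 - A^4 + A^8, w = +4]
V(D2) = x + x^3 - x^4  (w 0, c 12, <D> = -A^-16 + A^-12 + A^-4)
note: comparing 2 Jones polynomials yields 2 groups


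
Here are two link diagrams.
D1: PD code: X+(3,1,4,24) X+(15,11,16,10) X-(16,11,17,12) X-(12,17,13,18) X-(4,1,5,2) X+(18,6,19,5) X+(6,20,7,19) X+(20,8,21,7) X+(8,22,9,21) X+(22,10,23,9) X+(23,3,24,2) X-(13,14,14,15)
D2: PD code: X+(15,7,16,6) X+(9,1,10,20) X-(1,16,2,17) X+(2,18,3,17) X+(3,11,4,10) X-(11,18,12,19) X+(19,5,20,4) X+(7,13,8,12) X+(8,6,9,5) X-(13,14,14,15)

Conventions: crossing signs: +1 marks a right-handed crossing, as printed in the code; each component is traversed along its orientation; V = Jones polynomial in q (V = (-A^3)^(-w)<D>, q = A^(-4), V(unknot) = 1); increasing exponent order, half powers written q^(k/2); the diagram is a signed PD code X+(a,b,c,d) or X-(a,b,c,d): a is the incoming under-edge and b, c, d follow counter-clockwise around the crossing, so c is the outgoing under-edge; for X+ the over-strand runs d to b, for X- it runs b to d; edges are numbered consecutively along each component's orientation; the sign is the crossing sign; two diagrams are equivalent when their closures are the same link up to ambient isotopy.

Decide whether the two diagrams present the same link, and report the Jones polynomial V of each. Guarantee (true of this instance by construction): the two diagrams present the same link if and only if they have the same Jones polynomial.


equivalent: no
V(D1) = q^2 + q^4 - q^5 + q^6 - q^7  (w +4, c 12, <D> = -A^-16 + A^-12 - A^-8 + A^-4 + A^4)
D2 (bracket -A^-12 + A^-8 - A^-4 + 2 - A^4 + A^8; 10 crossings at w = +4): V = q - q^2 + 2q^3 - q^4 + q^5 - q^6
why: V(q) takes 2 values over 2 diagrams, fixing the grouping


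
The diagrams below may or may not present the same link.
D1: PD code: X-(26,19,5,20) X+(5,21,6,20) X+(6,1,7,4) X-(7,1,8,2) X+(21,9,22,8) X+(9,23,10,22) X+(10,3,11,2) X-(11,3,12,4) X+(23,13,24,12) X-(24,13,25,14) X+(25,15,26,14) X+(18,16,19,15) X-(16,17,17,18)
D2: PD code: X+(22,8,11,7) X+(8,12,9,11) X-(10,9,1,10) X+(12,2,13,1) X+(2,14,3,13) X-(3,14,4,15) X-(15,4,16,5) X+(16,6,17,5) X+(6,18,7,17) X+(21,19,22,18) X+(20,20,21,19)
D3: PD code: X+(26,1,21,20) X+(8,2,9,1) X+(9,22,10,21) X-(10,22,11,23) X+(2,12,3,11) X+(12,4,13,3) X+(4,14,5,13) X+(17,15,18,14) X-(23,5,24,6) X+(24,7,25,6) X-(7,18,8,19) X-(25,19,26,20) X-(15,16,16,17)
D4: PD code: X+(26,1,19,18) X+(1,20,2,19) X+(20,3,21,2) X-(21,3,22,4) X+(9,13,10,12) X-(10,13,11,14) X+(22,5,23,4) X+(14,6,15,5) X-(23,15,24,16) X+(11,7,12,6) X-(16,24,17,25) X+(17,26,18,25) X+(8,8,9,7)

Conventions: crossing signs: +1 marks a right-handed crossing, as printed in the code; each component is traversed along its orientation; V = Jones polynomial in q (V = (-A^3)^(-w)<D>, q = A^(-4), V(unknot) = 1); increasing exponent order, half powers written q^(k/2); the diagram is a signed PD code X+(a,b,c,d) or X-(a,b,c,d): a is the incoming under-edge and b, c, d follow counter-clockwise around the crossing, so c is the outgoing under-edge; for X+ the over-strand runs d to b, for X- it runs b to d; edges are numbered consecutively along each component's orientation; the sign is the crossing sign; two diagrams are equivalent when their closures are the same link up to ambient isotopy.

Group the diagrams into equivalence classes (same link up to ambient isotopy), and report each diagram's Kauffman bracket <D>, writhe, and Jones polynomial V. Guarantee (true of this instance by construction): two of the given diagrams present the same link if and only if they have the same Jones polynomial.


equivalence classes: {D1, D3} | {D2} | {D4}
D1 (bracket -A^-9 + A^-1 + A^3 + A^7; 13 crossings at w = +3): V = -q^(1/2) - q^(3/2) - q^(5/2) + q^(9/2)
V(D2) = -q^(3/2) - q^(7/2) + q^(9/2) - q^(11/2)  (w +5, c 11, <D> = A^-7 - A^-3 + A + A^9)
V(D3) = -q^(1/2) - q^(3/2) - q^(5/2) + q^(9/2)  [13 crossings, <D> = -A^-9 + A^-1 + A^3 + A^7, w = +3]
D4 (bracket A^5 + A^13; 13 crossings at w = +5): V = -q^(1/2) - q^(5/2)
observation: V(q) takes 3 values over 4 diagrams, fixing the grouping


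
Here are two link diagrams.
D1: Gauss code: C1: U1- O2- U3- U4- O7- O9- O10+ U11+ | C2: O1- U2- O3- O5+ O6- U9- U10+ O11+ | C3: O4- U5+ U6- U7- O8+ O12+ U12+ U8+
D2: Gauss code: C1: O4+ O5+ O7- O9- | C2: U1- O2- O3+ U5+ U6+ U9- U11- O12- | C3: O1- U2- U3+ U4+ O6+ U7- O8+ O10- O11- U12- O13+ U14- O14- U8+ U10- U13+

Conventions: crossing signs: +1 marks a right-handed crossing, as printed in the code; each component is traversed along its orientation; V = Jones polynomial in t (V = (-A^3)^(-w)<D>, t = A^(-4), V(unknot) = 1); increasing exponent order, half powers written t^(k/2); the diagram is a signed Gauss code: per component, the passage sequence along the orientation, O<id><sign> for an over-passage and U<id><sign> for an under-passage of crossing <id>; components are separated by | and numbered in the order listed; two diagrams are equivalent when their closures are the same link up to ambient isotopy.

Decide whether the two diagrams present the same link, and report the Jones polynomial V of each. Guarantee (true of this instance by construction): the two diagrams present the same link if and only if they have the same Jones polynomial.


same link: no
V(D1) = t^-5 + 2t^-3 + t^-1  [12 crossings, <D> = A^-2 + 2A^6 + A^14, w = -2]
V(D2) = t^-3 + t^-2 + t^-1 + 1  (w -2, c 14, <D> = A^-6 + A^-2 + A^2 + A^6)
note: V(t) takes 2 values over 2 diagrams, fixing the grouping


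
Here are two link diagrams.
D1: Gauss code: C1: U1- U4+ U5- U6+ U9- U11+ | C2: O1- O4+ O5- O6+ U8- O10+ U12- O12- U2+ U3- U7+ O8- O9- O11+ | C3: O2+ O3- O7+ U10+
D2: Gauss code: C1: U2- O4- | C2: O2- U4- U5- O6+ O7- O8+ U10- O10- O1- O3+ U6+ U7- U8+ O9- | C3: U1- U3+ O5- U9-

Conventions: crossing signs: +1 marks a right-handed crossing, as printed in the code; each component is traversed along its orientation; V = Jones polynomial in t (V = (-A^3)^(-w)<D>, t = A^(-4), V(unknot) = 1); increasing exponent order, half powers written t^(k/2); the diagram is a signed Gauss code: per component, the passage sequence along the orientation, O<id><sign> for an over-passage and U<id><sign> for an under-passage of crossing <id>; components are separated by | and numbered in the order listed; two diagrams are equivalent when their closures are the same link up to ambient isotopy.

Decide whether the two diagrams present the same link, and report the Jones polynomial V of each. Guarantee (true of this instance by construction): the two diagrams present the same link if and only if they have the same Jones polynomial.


equivalent: no
D1 (bracket A^-12 + A^-8 + A^-4 + 1; 12 crossings at w = 0): V = 1 + t + t^2 + t^3
V(D2) = t^-5 + 2t^-3 + t^-1  [10 crossings, <D> = A^-8 + 2 + A^8, w = -4]
observation: 2 values of V(t) split the 2 diagrams


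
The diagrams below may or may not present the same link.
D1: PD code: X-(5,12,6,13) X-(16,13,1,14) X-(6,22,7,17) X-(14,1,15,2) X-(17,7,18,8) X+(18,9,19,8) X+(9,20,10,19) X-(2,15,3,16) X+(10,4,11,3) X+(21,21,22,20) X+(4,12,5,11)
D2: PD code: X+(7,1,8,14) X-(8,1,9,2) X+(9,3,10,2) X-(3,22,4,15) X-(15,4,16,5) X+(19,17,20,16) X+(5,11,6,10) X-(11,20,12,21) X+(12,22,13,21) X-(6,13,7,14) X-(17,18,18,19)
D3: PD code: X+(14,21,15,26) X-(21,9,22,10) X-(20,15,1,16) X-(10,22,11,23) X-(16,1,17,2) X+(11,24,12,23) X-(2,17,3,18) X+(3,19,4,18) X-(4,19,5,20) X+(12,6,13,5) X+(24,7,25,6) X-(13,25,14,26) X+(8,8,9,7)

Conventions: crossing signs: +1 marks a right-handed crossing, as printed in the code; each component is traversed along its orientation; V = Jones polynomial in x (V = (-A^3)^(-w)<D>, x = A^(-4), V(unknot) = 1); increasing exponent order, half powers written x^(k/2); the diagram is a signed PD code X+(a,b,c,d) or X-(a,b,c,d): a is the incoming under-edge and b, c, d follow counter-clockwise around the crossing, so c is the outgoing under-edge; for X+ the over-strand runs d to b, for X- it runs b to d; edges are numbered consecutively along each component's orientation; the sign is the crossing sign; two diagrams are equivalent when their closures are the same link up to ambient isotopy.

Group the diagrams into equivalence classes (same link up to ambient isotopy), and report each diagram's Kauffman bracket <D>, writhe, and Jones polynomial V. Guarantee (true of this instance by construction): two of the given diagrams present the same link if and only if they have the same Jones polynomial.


equivalence classes: {D1, D3} | {D2}
D1 (bracket A^-1 + A^3 + A^7 - A^15; 11 crossings at w = -1): V = x^(-9/2) - x^(-5/2) - x^(-3/2) - x^(-1/2)
D2 (bracket A^-1 + A^7; 11 crossings at w = -1): V = -x^(-5/2) - x^(-1/2)
D3 (bracket A^-1 + A^3 + A^7 - A^15; 13 crossings at w = -1): V = x^(-9/2) - x^(-5/2) - x^(-3/2) - x^(-1/2)
key observation: 2 values of V(x) split the 3 diagrams


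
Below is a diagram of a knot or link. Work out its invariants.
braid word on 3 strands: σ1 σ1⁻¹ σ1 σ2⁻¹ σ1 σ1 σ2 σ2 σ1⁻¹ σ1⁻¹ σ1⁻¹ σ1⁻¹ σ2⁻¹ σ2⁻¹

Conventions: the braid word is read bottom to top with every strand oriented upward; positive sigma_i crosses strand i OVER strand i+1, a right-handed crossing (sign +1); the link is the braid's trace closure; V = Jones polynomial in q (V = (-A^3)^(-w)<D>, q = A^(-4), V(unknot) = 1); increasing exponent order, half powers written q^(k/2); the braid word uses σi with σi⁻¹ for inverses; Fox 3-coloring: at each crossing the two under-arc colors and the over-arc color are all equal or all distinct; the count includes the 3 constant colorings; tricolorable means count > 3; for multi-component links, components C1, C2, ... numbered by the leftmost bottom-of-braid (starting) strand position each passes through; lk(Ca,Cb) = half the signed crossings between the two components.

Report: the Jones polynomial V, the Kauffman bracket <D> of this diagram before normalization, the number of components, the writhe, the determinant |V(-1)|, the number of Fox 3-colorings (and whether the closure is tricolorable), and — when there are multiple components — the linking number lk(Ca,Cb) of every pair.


V(q) = q^-7 - 4q^-6 + 7q^-5 - 11q^-4 + 14q^-3 - 14q^-2 + 14q^-1 - 10 + 7q - 4q^2 + q^3
bracket: A^-18 - 4A^-14 + 7A^-10 - 10A^-6 + 14A^-2 - 14A^2 + 14A^6 - 11A^10 + 7A^14 - 4A^18 + A^22, w = -2
1 component, writhe -2, over 14 crossings
det 87, colorings 9 of 3^14 — tricolorable
observation: w = -2 shifts under R1 moves; the (-A^3)^(2) factor cancels that in V


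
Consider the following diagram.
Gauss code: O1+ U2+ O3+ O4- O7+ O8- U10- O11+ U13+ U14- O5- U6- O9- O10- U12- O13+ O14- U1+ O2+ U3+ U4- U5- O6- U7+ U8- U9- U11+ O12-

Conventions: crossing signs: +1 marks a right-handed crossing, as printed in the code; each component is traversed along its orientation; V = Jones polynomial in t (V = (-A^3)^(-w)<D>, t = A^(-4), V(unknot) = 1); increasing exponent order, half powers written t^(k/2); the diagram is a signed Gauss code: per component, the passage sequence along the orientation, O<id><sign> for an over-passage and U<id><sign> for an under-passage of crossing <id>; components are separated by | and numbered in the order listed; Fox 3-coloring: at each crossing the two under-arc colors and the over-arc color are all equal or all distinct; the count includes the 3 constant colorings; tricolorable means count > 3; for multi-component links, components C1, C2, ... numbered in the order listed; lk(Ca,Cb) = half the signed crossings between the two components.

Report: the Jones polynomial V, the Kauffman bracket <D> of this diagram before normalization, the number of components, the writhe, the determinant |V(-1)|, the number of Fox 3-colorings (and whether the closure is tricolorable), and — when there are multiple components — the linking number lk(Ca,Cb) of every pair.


V = -t^-4 + t^-3 + t^-1
<D> = A^-2 + A^6 - A^10 (w = -2)
1 component over 14 crossings, w = -2
9 Fox colorings among 3^14, |V(-1)| = 3: tricolorable
why: V spans 3 powers of t: at least 3 crossings in any diagram


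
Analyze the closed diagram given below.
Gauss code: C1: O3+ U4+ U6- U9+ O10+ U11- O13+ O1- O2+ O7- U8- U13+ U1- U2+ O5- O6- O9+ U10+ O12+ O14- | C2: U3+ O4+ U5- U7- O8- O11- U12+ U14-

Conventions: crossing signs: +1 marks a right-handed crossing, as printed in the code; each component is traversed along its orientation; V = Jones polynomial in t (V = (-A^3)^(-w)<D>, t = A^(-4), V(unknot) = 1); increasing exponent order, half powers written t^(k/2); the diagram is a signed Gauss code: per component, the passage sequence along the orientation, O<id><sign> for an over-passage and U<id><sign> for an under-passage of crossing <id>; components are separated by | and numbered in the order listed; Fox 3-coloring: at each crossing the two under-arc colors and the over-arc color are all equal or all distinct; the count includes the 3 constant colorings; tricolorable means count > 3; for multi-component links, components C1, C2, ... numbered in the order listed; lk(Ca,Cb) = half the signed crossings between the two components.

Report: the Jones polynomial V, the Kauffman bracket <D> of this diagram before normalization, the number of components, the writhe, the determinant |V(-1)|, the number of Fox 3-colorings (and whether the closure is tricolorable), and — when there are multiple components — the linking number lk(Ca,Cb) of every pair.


V = -t^(-7/2) + t^(-5/2) - 2t^(-3/2) + 2t^(-1/2) - 3t^(1/2) + 2t^(3/2) - 2t^(5/2) + t^(7/2)
<D> = A^-14 - 2A^-10 + 2A^-6 - 3A^-2 + 2A^2 - 2A^6 + A^10 - A^14 (w = 0)
2 components over 14 crossings, w = 0
lk(C1,C2): -1
3 Fox colorings among 3^14, |V(-1)| = 14: not tricolorable
why: summing lk over 1 pair gives -1


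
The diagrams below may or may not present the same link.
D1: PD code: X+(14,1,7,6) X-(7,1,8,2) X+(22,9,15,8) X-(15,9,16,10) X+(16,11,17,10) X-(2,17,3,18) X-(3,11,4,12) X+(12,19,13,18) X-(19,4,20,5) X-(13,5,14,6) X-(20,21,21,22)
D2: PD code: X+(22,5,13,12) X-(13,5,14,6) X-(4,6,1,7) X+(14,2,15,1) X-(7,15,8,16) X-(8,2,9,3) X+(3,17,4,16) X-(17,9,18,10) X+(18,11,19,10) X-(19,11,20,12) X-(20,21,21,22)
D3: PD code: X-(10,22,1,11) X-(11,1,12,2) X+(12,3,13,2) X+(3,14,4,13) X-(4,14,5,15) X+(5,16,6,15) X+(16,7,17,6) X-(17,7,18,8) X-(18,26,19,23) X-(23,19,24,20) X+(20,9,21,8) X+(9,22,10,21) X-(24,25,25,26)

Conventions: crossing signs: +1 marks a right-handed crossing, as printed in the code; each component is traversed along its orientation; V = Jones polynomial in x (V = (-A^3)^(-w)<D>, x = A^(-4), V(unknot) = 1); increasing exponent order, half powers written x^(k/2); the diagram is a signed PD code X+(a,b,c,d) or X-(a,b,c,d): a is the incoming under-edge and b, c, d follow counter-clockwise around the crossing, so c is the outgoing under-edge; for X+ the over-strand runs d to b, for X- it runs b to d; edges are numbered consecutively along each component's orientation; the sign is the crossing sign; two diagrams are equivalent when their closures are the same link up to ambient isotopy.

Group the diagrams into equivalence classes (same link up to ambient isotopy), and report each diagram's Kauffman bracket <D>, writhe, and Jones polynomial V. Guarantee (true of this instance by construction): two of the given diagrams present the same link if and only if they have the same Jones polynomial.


grouping into links: {D1, D2} | {D3}
V(D1) = x^-4 + x^-2 + 2  (w -3, c 11, <D> = -2A^-9 - A^-1 - A^7)
D2 (bracket -2A^-9 - A^-1 - A^7; 11 crossings at w = -3): V = x^-4 + x^-2 + 2
V(D3) = x^-2 + 2 + x^2  (w -1, c 13, <D> = -A^-11 - 2A^-3 - A^5)
key observation: 2 classes among 3 diagrams; unequal V(x) rules out equality


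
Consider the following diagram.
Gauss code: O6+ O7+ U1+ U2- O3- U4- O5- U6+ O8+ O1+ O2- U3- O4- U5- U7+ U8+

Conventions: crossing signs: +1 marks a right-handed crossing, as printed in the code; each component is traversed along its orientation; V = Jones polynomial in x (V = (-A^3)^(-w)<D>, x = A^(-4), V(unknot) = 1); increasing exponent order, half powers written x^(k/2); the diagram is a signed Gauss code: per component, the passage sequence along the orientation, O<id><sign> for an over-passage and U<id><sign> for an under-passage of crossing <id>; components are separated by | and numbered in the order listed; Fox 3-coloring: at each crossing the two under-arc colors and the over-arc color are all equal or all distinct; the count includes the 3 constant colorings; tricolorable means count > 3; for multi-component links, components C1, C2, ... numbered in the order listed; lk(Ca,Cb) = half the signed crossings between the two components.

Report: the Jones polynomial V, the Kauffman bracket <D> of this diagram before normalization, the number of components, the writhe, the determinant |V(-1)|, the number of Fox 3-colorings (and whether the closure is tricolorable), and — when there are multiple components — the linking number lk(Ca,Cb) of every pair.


V(x) = 1
bracket: 1, w = 0
1 component, writhe 0, over 8 crossings
det 1, colorings 3 of 3^8 — not tricolorable
observation: w = 0 shifts under R1 moves; the (-A^3)^(0) factor cancels that in V


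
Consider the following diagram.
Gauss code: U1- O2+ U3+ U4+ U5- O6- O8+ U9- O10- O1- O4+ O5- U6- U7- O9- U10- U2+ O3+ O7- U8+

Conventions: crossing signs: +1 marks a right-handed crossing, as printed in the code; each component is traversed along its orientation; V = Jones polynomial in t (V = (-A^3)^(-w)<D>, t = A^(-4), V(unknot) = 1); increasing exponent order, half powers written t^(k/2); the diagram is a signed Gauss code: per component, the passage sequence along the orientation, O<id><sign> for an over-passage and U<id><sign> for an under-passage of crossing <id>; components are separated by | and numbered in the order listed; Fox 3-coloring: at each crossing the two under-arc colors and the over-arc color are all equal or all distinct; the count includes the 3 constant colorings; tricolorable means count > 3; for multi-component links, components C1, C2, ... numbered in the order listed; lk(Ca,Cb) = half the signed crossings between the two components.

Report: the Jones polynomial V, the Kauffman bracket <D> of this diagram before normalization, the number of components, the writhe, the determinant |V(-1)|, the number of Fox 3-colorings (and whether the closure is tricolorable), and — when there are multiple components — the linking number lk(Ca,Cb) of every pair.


Jones polynomial: V(t) = -t^-5 + t^-4 - t^-3 + 2t^-2 - t^-1 + 2 - t
<D> = -A^-10 + 2A^-6 - A^-2 + 2A^2 - A^6 + A^10 - A^14; writhe -2
components 1, writhe -2 (10 crossings)
3-colorings: 9 of 3^10, det 9 — tricolorable
note: w = -2 (over 10 crossings) is diagram-only; (-A^3)^(2) removes it from V


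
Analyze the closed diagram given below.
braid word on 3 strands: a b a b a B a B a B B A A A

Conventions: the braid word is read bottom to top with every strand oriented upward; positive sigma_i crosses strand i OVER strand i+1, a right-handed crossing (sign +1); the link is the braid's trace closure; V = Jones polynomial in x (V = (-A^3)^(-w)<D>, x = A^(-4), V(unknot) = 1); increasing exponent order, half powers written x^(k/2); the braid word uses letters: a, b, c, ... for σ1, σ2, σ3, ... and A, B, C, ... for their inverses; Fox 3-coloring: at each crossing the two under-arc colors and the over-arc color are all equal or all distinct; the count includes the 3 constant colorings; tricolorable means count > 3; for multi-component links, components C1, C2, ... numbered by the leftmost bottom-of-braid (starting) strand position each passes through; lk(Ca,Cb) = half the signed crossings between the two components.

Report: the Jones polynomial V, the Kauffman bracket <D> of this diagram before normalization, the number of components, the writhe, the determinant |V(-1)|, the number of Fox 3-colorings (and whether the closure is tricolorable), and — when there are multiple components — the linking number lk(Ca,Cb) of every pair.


V(x) = x^-4 - 4x^-3 + 6x^-2 - 7x^-1 + 9 - 7x + 6x^2 - 4x^3 + x^4
bracket: A^-16 - 4A^-12 + 6A^-8 - 7A^-4 + 9 - 7A^4 + 6A^8 - 4A^12 + A^16, w = 0
1 component, writhe 0, over 14 crossings
det 45, colorings 27 of 3^14 — tricolorable
observation: V spans 8 powers of x: at least 8 crossings in any diagram
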